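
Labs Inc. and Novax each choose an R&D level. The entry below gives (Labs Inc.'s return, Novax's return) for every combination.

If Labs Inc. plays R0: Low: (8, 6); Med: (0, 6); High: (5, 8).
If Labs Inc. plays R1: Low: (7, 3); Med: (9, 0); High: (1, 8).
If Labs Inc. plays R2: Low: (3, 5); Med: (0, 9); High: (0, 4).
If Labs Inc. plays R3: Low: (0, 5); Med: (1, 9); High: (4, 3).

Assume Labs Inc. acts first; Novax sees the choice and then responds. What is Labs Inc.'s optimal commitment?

R0

Novax best-responds to each possible Labs Inc. move:
- R0: Novax compares 6, 6, 8 and picks High; Labs Inc. would get 5.
- R1: Novax compares 3, 0, 8 and picks High; Labs Inc. would get 1.
- R2: Novax compares 5, 9, 4 and picks Med; Labs Inc. would get 0.
- R3: Novax compares 5, 9, 3 and picks Med; Labs Inc. would get 1.
Labs Inc.'s induced payoffs are 5, 1, 0, 1, so Labs Inc. commits to R0. Subgame-perfect outcome: (R0, High) with payoffs (5, 8).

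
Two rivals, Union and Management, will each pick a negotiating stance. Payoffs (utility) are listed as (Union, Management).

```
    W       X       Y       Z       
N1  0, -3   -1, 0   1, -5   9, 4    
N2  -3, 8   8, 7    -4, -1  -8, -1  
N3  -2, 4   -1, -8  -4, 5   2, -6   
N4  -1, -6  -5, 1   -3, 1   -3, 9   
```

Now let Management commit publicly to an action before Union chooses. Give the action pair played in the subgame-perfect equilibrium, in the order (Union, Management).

(N2, X)

Solve by backward induction (Management leads).
- W: BR = N1, leader payoff -3.
- X: BR = N2, leader payoff 7.
- Y: BR = N1, leader payoff -5.
- Z: BR = N1, leader payoff 4.
Management's induced payoffs are -3, 7, -5, 4, so Management commits to X. Subgame-perfect outcome: (N2, X) with payoffs (8, 7).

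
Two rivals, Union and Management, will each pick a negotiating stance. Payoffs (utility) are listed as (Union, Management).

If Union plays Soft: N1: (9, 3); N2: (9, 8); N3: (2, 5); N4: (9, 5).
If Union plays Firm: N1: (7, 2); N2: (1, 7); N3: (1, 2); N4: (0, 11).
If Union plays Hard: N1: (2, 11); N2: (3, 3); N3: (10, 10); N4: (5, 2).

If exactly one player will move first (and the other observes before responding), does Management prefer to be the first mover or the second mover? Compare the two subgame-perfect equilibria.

If Union leads: Management's best replies are Soft→N2, Firm→N4, Hard→N1; Union's induced payoffs 9, 0, 2; outcome (Soft, N2), payoffs (9, 8).
If Management leads: Union's best replies are N1→Soft, N2→Soft, N3→Hard, N4→Soft; Management's induced payoffs 3, 8, 10, 5; outcome (Hard, N3), payoffs (10, 10).
Management gets 10 moving first and 8 moving second, so Management prefers to move first.

first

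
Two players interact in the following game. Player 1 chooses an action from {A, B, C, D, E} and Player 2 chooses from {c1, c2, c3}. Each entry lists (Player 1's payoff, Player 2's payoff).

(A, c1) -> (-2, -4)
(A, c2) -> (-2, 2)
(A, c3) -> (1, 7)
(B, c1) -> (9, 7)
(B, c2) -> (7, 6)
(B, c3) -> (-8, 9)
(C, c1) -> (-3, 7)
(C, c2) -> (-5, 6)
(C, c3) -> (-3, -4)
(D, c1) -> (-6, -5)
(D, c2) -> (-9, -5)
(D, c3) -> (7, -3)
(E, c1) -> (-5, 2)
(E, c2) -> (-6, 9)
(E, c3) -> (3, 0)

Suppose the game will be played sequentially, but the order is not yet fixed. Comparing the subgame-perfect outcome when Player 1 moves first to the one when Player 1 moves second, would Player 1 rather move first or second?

If Player 1 leads: Player 2's best replies are A→c3, B→c3, C→c1, D→c3, E→c2; Player 1's induced payoffs 1, -8, -3, 7, -6; outcome (D, c3), payoffs (7, -3).
If Player 2 leads: Player 1's best replies are c1→B, c2→B, c3→D; Player 2's induced payoffs 7, 6, -3; outcome (B, c1), payoffs (9, 7).
Player 1 gets 7 moving first and 9 moving second, so Player 1 prefers to move second.

second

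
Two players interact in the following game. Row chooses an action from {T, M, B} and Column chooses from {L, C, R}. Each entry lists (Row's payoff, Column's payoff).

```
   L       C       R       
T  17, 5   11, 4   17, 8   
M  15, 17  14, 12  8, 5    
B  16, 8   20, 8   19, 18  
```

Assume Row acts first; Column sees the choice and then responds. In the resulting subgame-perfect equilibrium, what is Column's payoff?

18

Work backward from Column's decision.
- T: BR = R, leader payoff 17.
- M: BR = L, leader payoff 15.
- B: BR = R, leader payoff 19.
Among 17, 15, 19, the best is 19 at B. Subgame-perfect outcome: (B, R) with payoffs (19, 18).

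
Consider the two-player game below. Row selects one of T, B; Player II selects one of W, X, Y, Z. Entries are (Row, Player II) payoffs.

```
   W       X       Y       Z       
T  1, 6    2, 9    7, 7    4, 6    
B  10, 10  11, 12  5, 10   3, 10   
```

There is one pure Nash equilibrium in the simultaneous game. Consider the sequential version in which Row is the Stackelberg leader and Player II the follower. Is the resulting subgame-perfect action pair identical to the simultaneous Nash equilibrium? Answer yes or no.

yes

Backward induction with Row moving first.
- T → Player II plays X (best of 6, 9, 7, 6); Row gets 2.
- B → Player II plays X (best of 10, 12, 10, 10); Row gets 11.
Row's induced payoffs are 2, 11, so Row commits to B. Subgame-perfect outcome: (B, X) with payoffs (11, 12).
Under simultaneous play:
Row's best replies: W→B; X→B; Y→T; Z→T.
Player II's best replies: T→X; B→X.
The unique mutual best reply is (B, X), giving (11, 12).
Sequential outcome (B, X) coincides with the Nash profile (B, X).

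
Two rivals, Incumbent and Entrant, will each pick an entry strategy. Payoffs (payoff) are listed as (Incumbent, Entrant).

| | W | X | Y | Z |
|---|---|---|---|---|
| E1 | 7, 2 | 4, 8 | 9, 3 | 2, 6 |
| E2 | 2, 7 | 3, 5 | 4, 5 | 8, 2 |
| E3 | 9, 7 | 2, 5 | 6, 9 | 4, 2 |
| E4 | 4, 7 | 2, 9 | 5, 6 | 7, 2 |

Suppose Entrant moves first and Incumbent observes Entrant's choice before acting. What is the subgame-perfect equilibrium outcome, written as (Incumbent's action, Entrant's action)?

(E1, X)

Backward induction with Entrant moving first.
- W: BR = E3, leader payoff 7.
- X: BR = E1, leader payoff 8.
- Y: BR = E1, leader payoff 3.
- Z: BR = E2, leader payoff 2.
Among 7, 8, 3, 2, the best is 8 at X. Subgame-perfect outcome: (E1, X) with payoffs (4, 8).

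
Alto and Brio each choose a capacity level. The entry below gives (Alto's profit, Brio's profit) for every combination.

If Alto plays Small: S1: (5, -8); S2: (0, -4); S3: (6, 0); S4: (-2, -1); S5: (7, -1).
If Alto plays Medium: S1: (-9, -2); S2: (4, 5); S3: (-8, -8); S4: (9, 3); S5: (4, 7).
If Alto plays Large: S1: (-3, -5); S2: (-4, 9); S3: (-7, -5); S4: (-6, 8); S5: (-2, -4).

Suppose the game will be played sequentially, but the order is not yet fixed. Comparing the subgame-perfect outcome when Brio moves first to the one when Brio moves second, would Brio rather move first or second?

first

If Alto leads: Brio's best replies are Small→S3, Medium→S5, Large→S2; Alto's induced payoffs 6, 4, -4; outcome (Small, S3), payoffs (6, 0).
If Brio leads: Alto's best replies are S1→Small, S2→Medium, S3→Small, S4→Medium, S5→Small; Brio's induced payoffs -8, 5, 0, 3, -1; outcome (Medium, S2), payoffs (4, 5).
Brio gets 5 moving first and 0 moving second, so Brio prefers to move first.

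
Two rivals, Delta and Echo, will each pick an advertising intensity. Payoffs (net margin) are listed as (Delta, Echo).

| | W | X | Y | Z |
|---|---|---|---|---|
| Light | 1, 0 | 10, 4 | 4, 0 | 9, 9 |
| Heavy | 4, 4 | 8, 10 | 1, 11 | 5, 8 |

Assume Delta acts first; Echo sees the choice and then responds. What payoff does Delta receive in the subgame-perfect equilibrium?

Solve by backward induction (Delta leads).
- Light: BR = Z, leader payoff 9.
- Heavy: BR = Y, leader payoff 1.
Among 9, 1, the best is 9 at Light. Subgame-perfect outcome: (Light, Z) with payoffs (9, 9).

9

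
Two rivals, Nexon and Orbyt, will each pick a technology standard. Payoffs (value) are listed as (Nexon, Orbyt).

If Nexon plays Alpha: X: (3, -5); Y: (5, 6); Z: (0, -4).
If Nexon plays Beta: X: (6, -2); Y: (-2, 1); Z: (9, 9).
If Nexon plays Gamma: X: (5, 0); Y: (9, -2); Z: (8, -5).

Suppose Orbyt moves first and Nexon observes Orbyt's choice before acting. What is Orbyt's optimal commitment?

Solve by backward induction (Orbyt leads).
- X: Nexon compares 3, 6, 5 and picks Beta; Orbyt would get -2.
- Y: Nexon compares 5, -2, 9 and picks Gamma; Orbyt would get -2.
- Z: Nexon compares 0, 9, 8 and picks Beta; Orbyt would get 9.
Maximizing over -2, -2, 9, Orbyt chooses Z. Subgame-perfect outcome: (Beta, Z) with payoffs (9, 9).

Z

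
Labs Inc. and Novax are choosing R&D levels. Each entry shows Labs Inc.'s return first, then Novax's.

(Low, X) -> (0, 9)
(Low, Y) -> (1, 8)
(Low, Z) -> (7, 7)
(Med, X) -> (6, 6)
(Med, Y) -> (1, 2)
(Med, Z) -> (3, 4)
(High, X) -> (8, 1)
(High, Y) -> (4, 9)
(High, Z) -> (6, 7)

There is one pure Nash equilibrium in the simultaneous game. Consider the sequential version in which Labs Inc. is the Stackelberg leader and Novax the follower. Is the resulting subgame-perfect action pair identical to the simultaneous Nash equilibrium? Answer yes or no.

Backward induction with Labs Inc. moving first.
- Low → Novax plays X (best of 9, 8, 7); Labs Inc. gets 0.
- Med → Novax plays X (best of 6, 2, 4); Labs Inc. gets 6.
- High → Novax plays Y (best of 1, 9, 7); Labs Inc. gets 4.
Maximizing over 0, 6, 4, Labs Inc. chooses Med. Subgame-perfect outcome: (Med, X) with payoffs (6, 6).
For the simultaneous game, intersect best replies.
Labs Inc.'s best replies: X→High; Y→High; Z→Low.
Novax's best replies: Low→X; Med→X; High→Y.
Only (High, Y) has each player best-responding; Nash payoffs (4, 9).
Sequential outcome (Med, X) differs from the Nash profile (High, Y).

no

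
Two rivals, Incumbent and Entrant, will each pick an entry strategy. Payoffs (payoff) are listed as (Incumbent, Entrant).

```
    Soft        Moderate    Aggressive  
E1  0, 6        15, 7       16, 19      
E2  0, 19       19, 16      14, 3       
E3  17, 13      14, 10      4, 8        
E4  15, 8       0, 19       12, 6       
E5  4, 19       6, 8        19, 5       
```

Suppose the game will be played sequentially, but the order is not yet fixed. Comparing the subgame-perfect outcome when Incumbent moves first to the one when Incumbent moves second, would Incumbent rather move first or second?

second

If Incumbent leads: Entrant's best replies are E1→Aggressive, E2→Soft, E3→Soft, E4→Moderate, E5→Soft; Incumbent's induced payoffs 16, 0, 17, 0, 4; outcome (E3, Soft), payoffs (17, 13).
If Entrant leads: Incumbent's best replies are Soft→E3, Moderate→E2, Aggressive→E5; Entrant's induced payoffs 13, 16, 5; outcome (E2, Moderate), payoffs (19, 16).
Incumbent gets 17 moving first and 19 moving second, so Incumbent prefers to move second.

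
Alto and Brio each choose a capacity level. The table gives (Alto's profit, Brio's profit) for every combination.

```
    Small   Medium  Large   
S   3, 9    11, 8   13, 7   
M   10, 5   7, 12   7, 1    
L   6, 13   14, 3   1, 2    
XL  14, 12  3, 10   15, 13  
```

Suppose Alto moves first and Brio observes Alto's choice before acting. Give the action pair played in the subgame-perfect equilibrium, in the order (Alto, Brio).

Work backward from Brio's decision.
- S: Brio compares 9, 8, 7 and picks Small; Alto would get 3.
- M: Brio compares 5, 12, 1 and picks Medium; Alto would get 7.
- L: Brio compares 13, 3, 2 and picks Small; Alto would get 6.
- XL: Brio compares 12, 10, 13 and picks Large; Alto would get 15.
Among 3, 7, 6, 15, the best is 15 at XL. Subgame-perfect outcome: (XL, Large) with payoffs (15, 13).

(XL, Large)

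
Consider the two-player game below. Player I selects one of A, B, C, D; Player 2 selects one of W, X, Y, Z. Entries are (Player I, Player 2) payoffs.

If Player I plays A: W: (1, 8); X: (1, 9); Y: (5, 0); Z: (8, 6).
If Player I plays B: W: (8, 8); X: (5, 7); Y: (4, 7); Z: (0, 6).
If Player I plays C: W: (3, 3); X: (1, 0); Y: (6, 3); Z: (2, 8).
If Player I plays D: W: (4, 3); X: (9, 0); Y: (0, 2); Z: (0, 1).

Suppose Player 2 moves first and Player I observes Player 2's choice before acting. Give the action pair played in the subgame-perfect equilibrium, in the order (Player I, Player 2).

Backward induction with Player 2 moving first.
- W: BR = B, leader payoff 8.
- X: BR = D, leader payoff 0.
- Y: BR = C, leader payoff 3.
- Z: BR = A, leader payoff 6.
Maximizing over 8, 0, 3, 6, Player 2 chooses W. Subgame-perfect outcome: (B, W) with payoffs (8, 8).

(B, W)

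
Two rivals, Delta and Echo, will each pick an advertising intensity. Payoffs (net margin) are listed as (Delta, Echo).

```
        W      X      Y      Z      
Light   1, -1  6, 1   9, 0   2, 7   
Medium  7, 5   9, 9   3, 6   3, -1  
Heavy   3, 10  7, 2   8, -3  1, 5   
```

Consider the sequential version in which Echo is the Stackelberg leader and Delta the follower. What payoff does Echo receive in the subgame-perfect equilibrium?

Delta best-responds to each possible Echo move:
- W → Delta plays Medium (best of 1, 7, 3); Echo gets 5.
- X → Delta plays Medium (best of 6, 9, 7); Echo gets 9.
- Y → Delta plays Light (best of 9, 3, 8); Echo gets 0.
- Z → Delta plays Medium (best of 2, 3, 1); Echo gets -1.
Echo's induced payoffs are 5, 9, 0, -1, so Echo commits to X. Subgame-perfect outcome: (Medium, X) with payoffs (9, 9).

9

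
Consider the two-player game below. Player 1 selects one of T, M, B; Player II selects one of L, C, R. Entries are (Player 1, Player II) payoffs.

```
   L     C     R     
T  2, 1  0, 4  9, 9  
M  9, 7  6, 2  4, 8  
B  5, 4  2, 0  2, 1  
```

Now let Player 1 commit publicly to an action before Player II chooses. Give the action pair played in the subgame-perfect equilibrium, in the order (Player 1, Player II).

Work backward from Player II's decision.
- T → Player II plays R (best of 1, 4, 9); Player 1 gets 9.
- M → Player II plays R (best of 7, 2, 8); Player 1 gets 4.
- B → Player II plays L (best of 4, 0, 1); Player 1 gets 5.
Maximizing over 9, 4, 5, Player 1 chooses T. Subgame-perfect outcome: (T, R) with payoffs (9, 9).

(T, R)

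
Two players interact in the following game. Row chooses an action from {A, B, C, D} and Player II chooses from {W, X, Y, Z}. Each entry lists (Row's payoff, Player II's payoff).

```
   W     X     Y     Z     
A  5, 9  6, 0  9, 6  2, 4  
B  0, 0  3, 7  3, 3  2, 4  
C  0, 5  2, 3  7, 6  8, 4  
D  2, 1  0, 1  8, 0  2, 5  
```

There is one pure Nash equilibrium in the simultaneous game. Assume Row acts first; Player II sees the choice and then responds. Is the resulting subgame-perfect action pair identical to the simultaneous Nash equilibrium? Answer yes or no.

no

Backward induction with Row moving first.
- A: Player II compares 9, 0, 6, 4 and picks W; Row would get 5.
- B: Player II compares 0, 7, 3, 4 and picks X; Row would get 3.
- C: Player II compares 5, 3, 6, 4 and picks Y; Row would get 7.
- D: Player II compares 1, 1, 0, 5 and picks Z; Row would get 2.
Row's induced payoffs are 5, 3, 7, 2, so Row commits to C. Subgame-perfect outcome: (C, Y) with payoffs (7, 6).
For the simultaneous game, intersect best replies.
Row's best replies: W→A; X→A; Y→A; Z→C.
Player II's best replies: A→W; B→X; C→Y; D→Z.
Only (A, W) has each player best-responding; Nash payoffs (5, 9).
Sequential outcome (C, Y) differs from the Nash profile (A, W).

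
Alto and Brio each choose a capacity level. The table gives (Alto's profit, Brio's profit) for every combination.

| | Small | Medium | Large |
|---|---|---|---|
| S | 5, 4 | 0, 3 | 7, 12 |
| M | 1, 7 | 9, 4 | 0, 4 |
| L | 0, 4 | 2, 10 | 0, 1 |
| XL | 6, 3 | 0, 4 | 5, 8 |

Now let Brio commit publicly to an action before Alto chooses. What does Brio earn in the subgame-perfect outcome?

12

Backward induction with Brio moving first.
- Small: BR = XL, leader payoff 3.
- Medium: BR = M, leader payoff 4.
- Large: BR = S, leader payoff 12.
Maximizing over 3, 4, 12, Brio chooses Large. Subgame-perfect outcome: (S, Large) with payoffs (7, 12).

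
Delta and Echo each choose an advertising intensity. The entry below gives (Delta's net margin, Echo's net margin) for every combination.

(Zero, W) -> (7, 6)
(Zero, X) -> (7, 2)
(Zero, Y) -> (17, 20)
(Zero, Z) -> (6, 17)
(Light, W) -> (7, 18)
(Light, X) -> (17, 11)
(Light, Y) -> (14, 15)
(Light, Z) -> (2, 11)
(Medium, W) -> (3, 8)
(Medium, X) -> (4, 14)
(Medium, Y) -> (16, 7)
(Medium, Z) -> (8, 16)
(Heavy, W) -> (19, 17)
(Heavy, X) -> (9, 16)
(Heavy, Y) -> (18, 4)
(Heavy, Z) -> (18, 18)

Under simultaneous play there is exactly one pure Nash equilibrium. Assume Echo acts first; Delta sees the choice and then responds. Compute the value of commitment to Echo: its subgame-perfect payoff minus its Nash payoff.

Work backward from Delta's decision.
- W → Delta plays Heavy (best of 7, 7, 3, 19); Echo gets 17.
- X → Delta plays Light (best of 7, 17, 4, 9); Echo gets 11.
- Y → Delta plays Heavy (best of 17, 14, 16, 18); Echo gets 4.
- Z → Delta plays Heavy (best of 6, 2, 8, 18); Echo gets 18.
Echo's induced payoffs are 17, 11, 4, 18, so Echo commits to Z. Subgame-perfect outcome: (Heavy, Z) with payoffs (18, 18).
Under simultaneous play:
Delta's best replies: W→Heavy; X→Light; Y→Heavy; Z→Heavy.
Echo's best replies: Zero→Y; Light→W; Medium→Z; Heavy→Z.
Only (Heavy, Z) has each player best-responding; Nash payoffs (18, 18).
Echo's commitment gain: 18 − 18 = 0.

0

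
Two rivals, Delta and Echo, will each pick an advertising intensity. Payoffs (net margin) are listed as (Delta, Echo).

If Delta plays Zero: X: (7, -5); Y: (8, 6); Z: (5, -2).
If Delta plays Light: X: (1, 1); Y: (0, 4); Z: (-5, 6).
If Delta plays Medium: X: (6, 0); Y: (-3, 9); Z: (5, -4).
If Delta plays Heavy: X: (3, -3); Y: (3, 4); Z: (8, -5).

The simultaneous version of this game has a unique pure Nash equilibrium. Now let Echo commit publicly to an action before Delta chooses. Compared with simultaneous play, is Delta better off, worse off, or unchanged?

Work backward from Delta's decision.
- X → Delta plays Zero (best of 7, 1, 6, 3); Echo gets -5.
- Y → Delta plays Zero (best of 8, 0, -3, 3); Echo gets 6.
- Z → Delta plays Heavy (best of 5, -5, 5, 8); Echo gets -5.
Among -5, 6, -5, the best is 6 at Y. Subgame-perfect outcome: (Zero, Y) with payoffs (8, 6).
Now find the simultaneous Nash equilibrium.
Delta's best replies: X→Zero; Y→Zero; Z→Heavy.
Echo's best replies: Zero→Y; Light→Z; Medium→Y; Heavy→Y.
The unique mutual best reply is (Zero, Y), giving (8, 6).
Delta earns 8 sequentially versus 8 at the Nash outcome: unchanged.

unchanged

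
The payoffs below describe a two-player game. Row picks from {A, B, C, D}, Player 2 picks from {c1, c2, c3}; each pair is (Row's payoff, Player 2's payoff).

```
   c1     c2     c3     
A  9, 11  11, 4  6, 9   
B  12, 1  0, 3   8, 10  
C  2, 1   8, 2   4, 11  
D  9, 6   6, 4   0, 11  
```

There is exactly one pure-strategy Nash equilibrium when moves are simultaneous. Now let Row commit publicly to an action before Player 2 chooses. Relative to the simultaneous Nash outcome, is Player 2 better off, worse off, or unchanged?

Work backward from Player 2's decision.
- A: Player 2 compares 11, 4, 9 and picks c1; Row would get 9.
- B: Player 2 compares 1, 3, 10 and picks c3; Row would get 8.
- C: Player 2 compares 1, 2, 11 and picks c3; Row would get 4.
- D: Player 2 compares 6, 4, 11 and picks c3; Row would get 0.
Maximizing over 9, 8, 4, 0, Row chooses A. Subgame-perfect outcome: (A, c1) with payoffs (9, 11).
For the simultaneous game, intersect best replies.
Row's best replies: c1→B; c2→A; c3→B.
Player 2's best replies: A→c1; B→c3; C→c3; D→c3.
The unique mutual best reply is (B, c3), giving (8, 10).
Player 2 earns 11 sequentially versus 10 at the Nash outcome: better off.

better off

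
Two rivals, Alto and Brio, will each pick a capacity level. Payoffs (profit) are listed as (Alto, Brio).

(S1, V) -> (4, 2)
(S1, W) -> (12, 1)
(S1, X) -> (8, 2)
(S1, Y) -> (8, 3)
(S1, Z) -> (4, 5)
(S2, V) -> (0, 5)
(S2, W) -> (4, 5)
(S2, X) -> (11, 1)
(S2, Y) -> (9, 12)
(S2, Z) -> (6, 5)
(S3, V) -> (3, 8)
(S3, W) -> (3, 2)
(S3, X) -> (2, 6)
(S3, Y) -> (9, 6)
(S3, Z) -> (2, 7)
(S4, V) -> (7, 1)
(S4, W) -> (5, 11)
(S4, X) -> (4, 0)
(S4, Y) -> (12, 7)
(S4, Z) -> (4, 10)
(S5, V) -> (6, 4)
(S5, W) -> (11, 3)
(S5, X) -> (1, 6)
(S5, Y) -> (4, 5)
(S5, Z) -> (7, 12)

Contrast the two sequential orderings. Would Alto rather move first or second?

first

If Alto leads: Brio's best replies are S1→Z, S2→Y, S3→V, S4→W, S5→Z; Alto's induced payoffs 4, 9, 3, 5, 7; outcome (S2, Y), payoffs (9, 12).
If Brio leads: Alto's best replies are V→S4, W→S1, X→S2, Y→S4, Z→S5; Brio's induced payoffs 1, 1, 1, 7, 12; outcome (S5, Z), payoffs (7, 12).
Alto gets 9 moving first and 7 moving second, so Alto prefers to move first.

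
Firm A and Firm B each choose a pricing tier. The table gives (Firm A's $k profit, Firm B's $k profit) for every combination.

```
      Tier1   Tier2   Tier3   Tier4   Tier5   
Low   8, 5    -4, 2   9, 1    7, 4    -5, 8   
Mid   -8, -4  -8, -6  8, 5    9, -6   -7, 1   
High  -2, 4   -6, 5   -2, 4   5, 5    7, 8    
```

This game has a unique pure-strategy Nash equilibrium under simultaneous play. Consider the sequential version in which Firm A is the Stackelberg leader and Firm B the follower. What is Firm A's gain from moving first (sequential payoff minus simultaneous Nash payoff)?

1

Solve by backward induction (Firm A leads).
- Low: BR = Tier5, leader payoff -5.
- Mid: BR = Tier3, leader payoff 8.
- High: BR = Tier5, leader payoff 7.
Firm A's induced payoffs are -5, 8, 7, so Firm A commits to Mid. Subgame-perfect outcome: (Mid, Tier3) with payoffs (8, 5).
For the simultaneous game, intersect best replies.
Firm A's best replies: Tier1→Low; Tier2→Low; Tier3→Low; Tier4→Mid; Tier5→High.
Firm B's best replies: Low→Tier5; Mid→Tier3; High→Tier5.
The unique mutual best reply is (High, Tier5), giving (7, 8).
Firm A's commitment gain: 8 − 7 = 1.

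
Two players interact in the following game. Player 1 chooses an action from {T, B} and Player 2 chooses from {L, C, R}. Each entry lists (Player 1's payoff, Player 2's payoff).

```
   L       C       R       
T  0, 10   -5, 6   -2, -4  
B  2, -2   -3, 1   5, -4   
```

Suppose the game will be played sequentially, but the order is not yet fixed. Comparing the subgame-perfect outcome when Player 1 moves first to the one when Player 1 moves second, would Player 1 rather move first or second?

first

If Player 1 leads: Player 2's best replies are T→L, B→C; Player 1's induced payoffs 0, -3; outcome (T, L), payoffs (0, 10).
If Player 2 leads: Player 1's best replies are L→B, C→B, R→B; Player 2's induced payoffs -2, 1, -4; outcome (B, C), payoffs (-3, 1).
Player 1 gets 0 moving first and -3 moving second, so Player 1 prefers to move first.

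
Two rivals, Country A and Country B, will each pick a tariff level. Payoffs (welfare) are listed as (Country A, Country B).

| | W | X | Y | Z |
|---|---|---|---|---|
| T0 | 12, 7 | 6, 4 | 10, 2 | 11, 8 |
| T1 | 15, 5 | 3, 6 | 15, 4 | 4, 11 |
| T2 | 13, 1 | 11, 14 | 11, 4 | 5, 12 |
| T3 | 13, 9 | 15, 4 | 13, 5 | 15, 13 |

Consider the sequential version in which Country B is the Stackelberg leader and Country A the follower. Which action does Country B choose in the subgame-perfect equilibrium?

Z

Country A best-responds to each possible Country B move:
- W: BR = T1, leader payoff 5.
- X: BR = T3, leader payoff 4.
- Y: BR = T1, leader payoff 4.
- Z: BR = T3, leader payoff 13.
Maximizing over 5, 4, 4, 13, Country B chooses Z. Subgame-perfect outcome: (T3, Z) with payoffs (15, 13).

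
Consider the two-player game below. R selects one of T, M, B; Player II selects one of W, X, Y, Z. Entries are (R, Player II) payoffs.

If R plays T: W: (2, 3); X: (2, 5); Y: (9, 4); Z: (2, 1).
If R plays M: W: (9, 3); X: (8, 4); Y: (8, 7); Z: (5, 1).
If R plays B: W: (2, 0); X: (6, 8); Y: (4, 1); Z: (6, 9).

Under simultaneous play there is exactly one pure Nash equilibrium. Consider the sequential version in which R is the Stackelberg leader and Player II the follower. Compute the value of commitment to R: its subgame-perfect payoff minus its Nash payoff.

2

Backward induction with R moving first.
- T: Player II compares 3, 5, 4, 1 and picks X; R would get 2.
- M: Player II compares 3, 4, 7, 1 and picks Y; R would get 8.
- B: Player II compares 0, 8, 1, 9 and picks Z; R would get 6.
Among 2, 8, 6, the best is 8 at M. Subgame-perfect outcome: (M, Y) with payoffs (8, 7).
Now find the simultaneous Nash equilibrium.
R's best replies: W→M; X→M; Y→T; Z→B.
Player II's best replies: T→X; M→Y; B→Z.
Only (B, Z) has each player best-responding; Nash payoffs (6, 9).
R's commitment gain: 8 − 6 = 2.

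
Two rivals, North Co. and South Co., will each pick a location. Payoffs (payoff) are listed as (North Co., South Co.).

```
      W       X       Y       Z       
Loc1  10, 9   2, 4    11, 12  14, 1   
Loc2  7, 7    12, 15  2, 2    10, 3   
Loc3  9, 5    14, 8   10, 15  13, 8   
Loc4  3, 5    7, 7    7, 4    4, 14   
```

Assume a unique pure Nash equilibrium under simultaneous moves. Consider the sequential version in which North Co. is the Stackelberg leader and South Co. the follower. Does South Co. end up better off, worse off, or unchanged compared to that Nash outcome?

South Co. best-responds to each possible North Co. move:
- Loc1 → South Co. plays Y (best of 9, 4, 12, 1); North Co. gets 11.
- Loc2 → South Co. plays X (best of 7, 15, 2, 3); North Co. gets 12.
- Loc3 → South Co. plays Y (best of 5, 8, 15, 8); North Co. gets 10.
- Loc4 → South Co. plays Z (best of 5, 7, 4, 14); North Co. gets 4.
Maximizing over 11, 12, 10, 4, North Co. chooses Loc2. Subgame-perfect outcome: (Loc2, X) with payoffs (12, 15).
Under simultaneous play:
North Co.'s best replies: W→Loc1; X→Loc3; Y→Loc1; Z→Loc1.
South Co.'s best replies: Loc1→Y; Loc2→X; Loc3→Y; Loc4→Z.
Only (Loc1, Y) has each player best-responding; Nash payoffs (11, 12).
South Co. earns 15 sequentially versus 12 at the Nash outcome: better off.

better off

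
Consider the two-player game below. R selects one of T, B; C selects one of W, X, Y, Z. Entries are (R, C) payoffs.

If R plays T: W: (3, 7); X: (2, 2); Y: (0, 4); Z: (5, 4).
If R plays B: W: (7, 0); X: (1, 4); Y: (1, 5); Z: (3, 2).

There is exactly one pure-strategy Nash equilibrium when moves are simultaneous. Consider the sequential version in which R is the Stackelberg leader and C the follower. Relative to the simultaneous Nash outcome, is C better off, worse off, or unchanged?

Solve by backward induction (R leads).
- T: BR = W, leader payoff 3.
- B: BR = Y, leader payoff 1.
R's induced payoffs are 3, 1, so R commits to T. Subgame-perfect outcome: (T, W) with payoffs (3, 7).
Under simultaneous play:
R's best replies: W→B; X→T; Y→B; Z→T.
C's best replies: T→W; B→Y.
The unique mutual best reply is (B, Y), giving (1, 5).
C earns 7 sequentially versus 5 at the Nash outcome: better off.

better off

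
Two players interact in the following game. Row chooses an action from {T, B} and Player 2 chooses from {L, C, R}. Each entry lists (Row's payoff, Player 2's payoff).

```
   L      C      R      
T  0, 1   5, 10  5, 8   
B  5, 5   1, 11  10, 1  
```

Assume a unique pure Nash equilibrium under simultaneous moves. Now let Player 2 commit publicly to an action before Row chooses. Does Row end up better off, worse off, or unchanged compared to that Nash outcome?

Work backward from Row's decision.
- L → Row plays B (best of 0, 5); Player 2 gets 5.
- C → Row plays T (best of 5, 1); Player 2 gets 10.
- R → Row plays B (best of 5, 10); Player 2 gets 1.
Maximizing over 5, 10, 1, Player 2 chooses C. Subgame-perfect outcome: (T, C) with payoffs (5, 10).
Under simultaneous play:
Row's best replies: L→B; C→T; R→B.
Player 2's best replies: T→C; B→C.
The unique mutual best reply is (T, C), giving (5, 10).
Row earns 5 sequentially versus 5 at the Nash outcome: unchanged.

unchanged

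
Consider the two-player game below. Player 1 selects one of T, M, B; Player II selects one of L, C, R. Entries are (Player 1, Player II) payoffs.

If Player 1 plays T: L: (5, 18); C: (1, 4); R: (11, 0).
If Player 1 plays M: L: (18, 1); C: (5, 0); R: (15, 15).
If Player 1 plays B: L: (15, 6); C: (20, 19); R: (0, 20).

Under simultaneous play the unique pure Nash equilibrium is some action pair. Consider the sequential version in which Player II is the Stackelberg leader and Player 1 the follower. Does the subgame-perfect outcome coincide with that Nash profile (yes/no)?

Player 1 best-responds to each possible Player II move:
- L: BR = M, leader payoff 1.
- C: BR = B, leader payoff 19.
- R: BR = M, leader payoff 15.
Among 1, 19, 15, the best is 19 at C. Subgame-perfect outcome: (B, C) with payoffs (20, 19).
Now find the simultaneous Nash equilibrium.
Player 1's best replies: L→M; C→B; R→M.
Player II's best replies: T→L; M→R; B→R.
Only (M, R) has each player best-responding; Nash payoffs (15, 15).
Sequential outcome (B, C) differs from the Nash profile (M, R).

no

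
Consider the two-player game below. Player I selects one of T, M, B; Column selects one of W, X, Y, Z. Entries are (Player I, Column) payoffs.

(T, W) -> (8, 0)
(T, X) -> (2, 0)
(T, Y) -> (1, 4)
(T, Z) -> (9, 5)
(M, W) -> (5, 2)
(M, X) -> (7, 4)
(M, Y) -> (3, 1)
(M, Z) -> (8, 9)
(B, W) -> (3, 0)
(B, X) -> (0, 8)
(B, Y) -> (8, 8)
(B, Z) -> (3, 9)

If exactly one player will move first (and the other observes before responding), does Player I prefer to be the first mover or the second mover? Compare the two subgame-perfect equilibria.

If Player I leads: Column's best replies are T→Z, M→Z, B→Z; Player I's induced payoffs 9, 8, 3; outcome (T, Z), payoffs (9, 5).
If Column leads: Player I's best replies are W→T, X→M, Y→B, Z→T; Column's induced payoffs 0, 4, 8, 5; outcome (B, Y), payoffs (8, 8).
Player I gets 9 moving first and 8 moving second, so Player I prefers to move first.

first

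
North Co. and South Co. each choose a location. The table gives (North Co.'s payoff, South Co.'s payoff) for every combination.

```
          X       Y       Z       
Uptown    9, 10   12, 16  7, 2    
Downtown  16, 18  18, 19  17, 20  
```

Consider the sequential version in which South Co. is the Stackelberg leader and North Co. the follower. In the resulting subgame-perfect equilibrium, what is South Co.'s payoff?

North Co. best-responds to each possible South Co. move:
- X: BR = Downtown, leader payoff 18.
- Y: BR = Downtown, leader payoff 19.
- Z: BR = Downtown, leader payoff 20.
Among 18, 19, 20, the best is 20 at Z. Subgame-perfect outcome: (Downtown, Z) with payoffs (17, 20).

20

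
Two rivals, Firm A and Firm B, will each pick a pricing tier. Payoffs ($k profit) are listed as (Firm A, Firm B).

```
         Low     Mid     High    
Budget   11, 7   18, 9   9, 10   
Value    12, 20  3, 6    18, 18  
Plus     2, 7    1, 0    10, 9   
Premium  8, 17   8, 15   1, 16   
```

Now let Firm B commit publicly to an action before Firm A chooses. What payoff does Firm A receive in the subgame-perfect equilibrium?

Solve by backward induction (Firm B leads).
- Low: Firm A compares 11, 12, 2, 8 and picks Value; Firm B would get 20.
- Mid: Firm A compares 18, 3, 1, 8 and picks Budget; Firm B would get 9.
- High: Firm A compares 9, 18, 10, 1 and picks Value; Firm B would get 18.
Firm B's induced payoffs are 20, 9, 18, so Firm B commits to Low. Subgame-perfect outcome: (Value, Low) with payoffs (12, 20).

12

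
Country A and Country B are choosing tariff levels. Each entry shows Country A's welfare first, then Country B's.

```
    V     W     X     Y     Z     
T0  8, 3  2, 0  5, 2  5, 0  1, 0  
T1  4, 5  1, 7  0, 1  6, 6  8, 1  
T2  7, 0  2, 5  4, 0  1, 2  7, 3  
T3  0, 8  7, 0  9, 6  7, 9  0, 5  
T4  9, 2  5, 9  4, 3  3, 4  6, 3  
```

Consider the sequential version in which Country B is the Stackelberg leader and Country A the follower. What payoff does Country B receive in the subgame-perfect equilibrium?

Work backward from Country A's decision.
- V: BR = T4, leader payoff 2.
- W: BR = T3, leader payoff 0.
- X: BR = T3, leader payoff 6.
- Y: BR = T3, leader payoff 9.
- Z: BR = T1, leader payoff 1.
Among 2, 0, 6, 9, 1, the best is 9 at Y. Subgame-perfect outcome: (T3, Y) with payoffs (7, 9).

9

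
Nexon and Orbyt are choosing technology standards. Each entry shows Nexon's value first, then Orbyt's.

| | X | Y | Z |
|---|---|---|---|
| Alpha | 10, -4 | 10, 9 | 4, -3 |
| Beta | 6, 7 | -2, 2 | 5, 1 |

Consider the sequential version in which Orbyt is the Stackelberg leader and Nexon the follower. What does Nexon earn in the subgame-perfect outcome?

Backward induction with Orbyt moving first.
- X: BR = Alpha, leader payoff -4.
- Y: BR = Alpha, leader payoff 9.
- Z: BR = Beta, leader payoff 1.
Maximizing over -4, 9, 1, Orbyt chooses Y. Subgame-perfect outcome: (Alpha, Y) with payoffs (10, 9).

10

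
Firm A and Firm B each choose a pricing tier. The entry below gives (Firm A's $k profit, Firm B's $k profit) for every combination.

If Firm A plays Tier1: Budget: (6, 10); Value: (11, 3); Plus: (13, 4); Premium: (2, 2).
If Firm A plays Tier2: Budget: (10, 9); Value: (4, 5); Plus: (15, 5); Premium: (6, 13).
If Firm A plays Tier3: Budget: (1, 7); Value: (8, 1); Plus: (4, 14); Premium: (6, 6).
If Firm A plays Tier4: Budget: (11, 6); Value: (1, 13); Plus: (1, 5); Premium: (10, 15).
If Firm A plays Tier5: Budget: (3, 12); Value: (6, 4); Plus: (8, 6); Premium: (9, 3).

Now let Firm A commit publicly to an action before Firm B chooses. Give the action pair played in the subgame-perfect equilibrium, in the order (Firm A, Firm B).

Firm B best-responds to each possible Firm A move:
- Tier1: BR = Budget, leader payoff 6.
- Tier2: BR = Premium, leader payoff 6.
- Tier3: BR = Plus, leader payoff 4.
- Tier4: BR = Premium, leader payoff 10.
- Tier5: BR = Budget, leader payoff 3.
Among 6, 6, 4, 10, 3, the best is 10 at Tier4. Subgame-perfect outcome: (Tier4, Premium) with payoffs (10, 15).

(Tier4, Premium)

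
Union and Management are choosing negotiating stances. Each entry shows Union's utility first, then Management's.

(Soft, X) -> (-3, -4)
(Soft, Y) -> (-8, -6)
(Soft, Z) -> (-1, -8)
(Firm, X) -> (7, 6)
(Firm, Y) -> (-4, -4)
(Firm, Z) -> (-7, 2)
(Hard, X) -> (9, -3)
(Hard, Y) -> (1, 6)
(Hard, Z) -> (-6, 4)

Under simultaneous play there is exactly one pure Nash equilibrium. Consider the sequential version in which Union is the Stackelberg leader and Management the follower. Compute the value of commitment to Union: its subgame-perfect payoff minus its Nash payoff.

6

Backward induction with Union moving first.
- Soft: BR = X, leader payoff -3.
- Firm: BR = X, leader payoff 7.
- Hard: BR = Y, leader payoff 1.
Among -3, 7, 1, the best is 7 at Firm. Subgame-perfect outcome: (Firm, X) with payoffs (7, 6).
For the simultaneous game, intersect best replies.
Union's best replies: X→Hard; Y→Hard; Z→Soft.
Management's best replies: Soft→X; Firm→X; Hard→Y.
The unique mutual best reply is (Hard, Y), giving (1, 6).
Union's commitment gain: 7 − 1 = 6.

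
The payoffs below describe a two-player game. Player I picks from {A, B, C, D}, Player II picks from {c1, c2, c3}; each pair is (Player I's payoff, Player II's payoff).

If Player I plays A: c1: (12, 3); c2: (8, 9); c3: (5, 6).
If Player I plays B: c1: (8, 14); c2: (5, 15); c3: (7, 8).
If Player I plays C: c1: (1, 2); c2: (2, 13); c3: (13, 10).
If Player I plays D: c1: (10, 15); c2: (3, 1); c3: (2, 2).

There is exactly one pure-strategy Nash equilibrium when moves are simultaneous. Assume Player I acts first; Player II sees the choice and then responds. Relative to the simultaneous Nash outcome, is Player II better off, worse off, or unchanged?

better off

Player II best-responds to each possible Player I move:
- A: Player II compares 3, 9, 6 and picks c2; Player I would get 8.
- B: Player II compares 14, 15, 8 and picks c2; Player I would get 5.
- C: Player II compares 2, 13, 10 and picks c2; Player I would get 2.
- D: Player II compares 15, 1, 2 and picks c1; Player I would get 10.
Among 8, 5, 2, 10, the best is 10 at D. Subgame-perfect outcome: (D, c1) with payoffs (10, 15).
For the simultaneous game, intersect best replies.
Player I's best replies: c1→A; c2→A; c3→C.
Player II's best replies: A→c2; B→c2; C→c2; D→c1.
The unique mutual best reply is (A, c2), giving (8, 9).
Player II earns 15 sequentially versus 9 at the Nash outcome: better off.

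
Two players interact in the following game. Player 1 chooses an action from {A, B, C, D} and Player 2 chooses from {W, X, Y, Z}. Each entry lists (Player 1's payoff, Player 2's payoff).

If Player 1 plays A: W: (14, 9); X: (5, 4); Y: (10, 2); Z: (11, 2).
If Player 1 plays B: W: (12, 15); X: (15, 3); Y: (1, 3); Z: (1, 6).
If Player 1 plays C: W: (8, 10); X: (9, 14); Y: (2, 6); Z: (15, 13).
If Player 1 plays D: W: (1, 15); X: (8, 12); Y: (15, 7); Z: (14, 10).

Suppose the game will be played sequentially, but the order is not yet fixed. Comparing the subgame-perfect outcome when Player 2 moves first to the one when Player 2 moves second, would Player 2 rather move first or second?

If Player 1 leads: Player 2's best replies are A→W, B→W, C→X, D→W; Player 1's induced payoffs 14, 12, 9, 1; outcome (A, W), payoffs (14, 9).
If Player 2 leads: Player 1's best replies are W→A, X→B, Y→D, Z→C; Player 2's induced payoffs 9, 3, 7, 13; outcome (C, Z), payoffs (15, 13).
Player 2 gets 13 moving first and 9 moving second, so Player 2 prefers to move first.

first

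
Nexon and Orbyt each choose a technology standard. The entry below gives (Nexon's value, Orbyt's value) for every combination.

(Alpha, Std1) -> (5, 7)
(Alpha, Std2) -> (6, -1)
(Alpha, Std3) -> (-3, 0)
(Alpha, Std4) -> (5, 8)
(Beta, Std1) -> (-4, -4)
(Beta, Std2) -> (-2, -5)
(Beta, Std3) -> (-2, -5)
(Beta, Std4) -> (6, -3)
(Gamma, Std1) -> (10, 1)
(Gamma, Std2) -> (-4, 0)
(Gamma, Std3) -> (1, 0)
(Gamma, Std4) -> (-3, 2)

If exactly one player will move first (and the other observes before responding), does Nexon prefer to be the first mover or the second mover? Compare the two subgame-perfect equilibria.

second

If Nexon leads: Orbyt's best replies are Alpha→Std4, Beta→Std4, Gamma→Std4; Nexon's induced payoffs 5, 6, -3; outcome (Beta, Std4), payoffs (6, -3).
If Orbyt leads: Nexon's best replies are Std1→Gamma, Std2→Alpha, Std3→Gamma, Std4→Beta; Orbyt's induced payoffs 1, -1, 0, -3; outcome (Gamma, Std1), payoffs (10, 1).
Nexon gets 6 moving first and 10 moving second, so Nexon prefers to move second.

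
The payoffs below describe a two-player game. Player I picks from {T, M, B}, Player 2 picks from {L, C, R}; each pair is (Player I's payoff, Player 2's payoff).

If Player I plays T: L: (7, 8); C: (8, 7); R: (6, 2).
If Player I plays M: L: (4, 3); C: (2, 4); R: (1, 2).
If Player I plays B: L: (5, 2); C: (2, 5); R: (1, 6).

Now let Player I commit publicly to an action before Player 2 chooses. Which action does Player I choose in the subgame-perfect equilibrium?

T

Backward induction with Player I moving first.
- T → Player 2 plays L (best of 8, 7, 2); Player I gets 7.
- M → Player 2 plays C (best of 3, 4, 2); Player I gets 2.
- B → Player 2 plays R (best of 2, 5, 6); Player I gets 1.
Among 7, 2, 1, the best is 7 at T. Subgame-perfect outcome: (T, L) with payoffs (7, 8).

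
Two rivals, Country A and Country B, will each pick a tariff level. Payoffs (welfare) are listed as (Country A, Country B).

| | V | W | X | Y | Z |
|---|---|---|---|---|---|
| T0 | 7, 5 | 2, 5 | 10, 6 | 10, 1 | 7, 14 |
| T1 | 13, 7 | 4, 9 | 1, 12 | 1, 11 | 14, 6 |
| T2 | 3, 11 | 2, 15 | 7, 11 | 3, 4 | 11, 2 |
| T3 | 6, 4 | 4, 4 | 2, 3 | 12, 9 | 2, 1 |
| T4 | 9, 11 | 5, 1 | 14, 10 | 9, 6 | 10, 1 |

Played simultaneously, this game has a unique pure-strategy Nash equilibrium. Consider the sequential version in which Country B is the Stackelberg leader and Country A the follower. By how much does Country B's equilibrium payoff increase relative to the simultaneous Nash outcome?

Work backward from Country A's decision.
- V → Country A plays T1 (best of 7, 13, 3, 6, 9); Country B gets 7.
- W → Country A plays T4 (best of 2, 4, 2, 4, 5); Country B gets 1.
- X → Country A plays T4 (best of 10, 1, 7, 2, 14); Country B gets 10.
- Y → Country A plays T3 (best of 10, 1, 3, 12, 9); Country B gets 9.
- Z → Country A plays T1 (best of 7, 14, 11, 2, 10); Country B gets 6.
Among 7, 1, 10, 9, 6, the best is 10 at X. Subgame-perfect outcome: (T4, X) with payoffs (14, 10).
Under simultaneous play:
Country A's best replies: V→T1; W→T4; X→T4; Y→T3; Z→T1.
Country B's best replies: T0→Z; T1→X; T2→W; T3→Y; T4→V.
Only (T3, Y) has each player best-responding; Nash payoffs (12, 9).
Country B's commitment gain: 10 − 9 = 1.

1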